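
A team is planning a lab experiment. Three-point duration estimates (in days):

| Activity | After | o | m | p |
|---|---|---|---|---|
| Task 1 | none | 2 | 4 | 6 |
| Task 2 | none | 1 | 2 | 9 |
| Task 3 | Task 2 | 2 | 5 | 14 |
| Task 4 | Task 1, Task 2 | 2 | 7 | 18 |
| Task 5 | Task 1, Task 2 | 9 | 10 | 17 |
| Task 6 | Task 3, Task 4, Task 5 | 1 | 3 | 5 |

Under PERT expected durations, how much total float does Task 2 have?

1 days

te_Task 1 = (2 + 4·4 + 6)/6 = 24/6 = 4
te_Task 2 = (1 + 4·2 + 9)/6 = 18/6 = 3
te_Task 3 = (2 + 4·5 + 14)/6 = 36/6 = 6
te_Task 4 = (2 + 4·7 + 18)/6 = 48/6 = 8
te_Task 5 = (9 + 4·10 + 17)/6 = 66/6 = 11
te_Task 6 = (1 + 4·3 + 5)/6 = 18/6 = 3

Forward pass:
ES_Task 1 = 0; EF_Task 1 = 4
ES_Task 2 = 0; EF_Task 2 = 3
ES_Task 3 = 3; EF_Task 3 = 3+6 = 9
ES_Task 4 = max(EF_Task 1=4, EF_Task 2=3) = 4; EF_Task 4 = 4+8 = 12
ES_Task 5 = max(EF_Task 1=4, EF_Task 2=3) = 4; EF_Task 5 = 4+11 = 15
ES_Task 6 = max(EF_Task 3=9, EF_Task 4=12, EF_Task 5=15) = 15; EF_Task 6 = 15+3 = 18
Expected project duration μ = 18 days. Critical path: Task 1 → Task 5 → Task 6.

Backward pass:
LF_Task 6 = 18; LS_Task 6 = 18−3 = 15
LF_Task 5 = LS_Task 6 = 15; LS_Task 5 = 15−11 = 4
LF_Task 4 = LS_Task 6 = 15; LS_Task 4 = 15−8 = 7
LF_Task 3 = LS_Task 6 = 15; LS_Task 3 = 15−6 = 9
LF_Task 2 = min(LS_Task 3=9, LS_Task 4=7, LS_Task 5=4) = 4; LS_Task 2 = 4−3 = 1
LF_Task 1 = min(LS_Task 4=7, LS_Task 5=4) = 4; LS_Task 1 = 4−4 = 0
Slack_Task 2 = LS_Task 2 − ES_Task 2 = 1 − 0 = 1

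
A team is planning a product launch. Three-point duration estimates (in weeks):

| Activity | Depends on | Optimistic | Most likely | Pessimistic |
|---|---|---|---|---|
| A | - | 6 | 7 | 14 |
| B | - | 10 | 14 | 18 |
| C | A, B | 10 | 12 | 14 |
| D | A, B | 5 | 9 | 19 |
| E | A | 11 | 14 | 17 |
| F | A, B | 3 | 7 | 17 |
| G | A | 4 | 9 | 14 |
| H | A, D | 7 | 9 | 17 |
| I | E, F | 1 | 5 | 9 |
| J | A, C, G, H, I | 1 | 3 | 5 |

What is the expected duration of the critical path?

37 weeks

te_A = (6 + 4·7 + 14)/6 = 48/6 = 8
te_B = (10 + 4·14 + 18)/6 = 84/6 = 14
te_C = (10 + 4·12 + 14)/6 = 72/6 = 12
te_D = (5 + 4·9 + 19)/6 = 60/6 = 10
te_E = (11 + 4·14 + 17)/6 = 84/6 = 14
te_F = (3 + 4·7 + 17)/6 = 48/6 = 8
te_G = (4 + 4·9 + 14)/6 = 54/6 = 9
te_H = (7 + 4·9 + 17)/6 = 60/6 = 10
te_I = (1 + 4·5 + 9)/6 = 30/6 = 5
te_J = (1 + 4·3 + 5)/6 = 18/6 = 3

Forward pass:
ES_A = 0; EF_A = 8
ES_B = 0; EF_B = 14
ES_C = max(EF_A=8, EF_B=14) = 14; EF_C = 14+12 = 26
ES_D = max(EF_A=8, EF_B=14) = 14; EF_D = 14+10 = 24
ES_E = 8; EF_E = 8+14 = 22
ES_F = max(EF_A=8, EF_B=14) = 14; EF_F = 14+8 = 22
ES_G = 8; EF_G = 8+9 = 17
ES_H = max(EF_A=8, EF_D=24) = 24; EF_H = 24+10 = 34
ES_I = max(EF_E=22, EF_F=22) = 22; EF_I = 22+5 = 27
ES_J = max(EF_A=8, EF_C=26, EF_G=17, EF_H=34, EF_I=27) = 34; EF_J = 34+3 = 37
Expected project duration μ = 37 weeks. Critical path: B → D → H → J.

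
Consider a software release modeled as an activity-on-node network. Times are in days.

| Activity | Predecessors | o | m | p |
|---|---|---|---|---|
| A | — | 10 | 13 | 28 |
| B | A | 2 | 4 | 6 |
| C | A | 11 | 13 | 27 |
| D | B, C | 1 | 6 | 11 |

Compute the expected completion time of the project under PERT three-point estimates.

te_A = (10 + 4·13 + 28)/6 = 90/6 = 15
te_B = (2 + 4·4 + 6)/6 = 24/6 = 4
te_C = (11 + 4·13 + 27)/6 = 90/6 = 15
te_D = (1 + 4·6 + 11)/6 = 36/6 = 6

Forward pass:
ES_A = 0; EF_A = 15
ES_B = 15; EF_B = 15+4 = 19
ES_C = 15; EF_C = 15+15 = 30
ES_D = max(EF_B=19, EF_C=30) = 30; EF_D = 30+6 = 36
Expected project duration μ = 36 days. Critical path: A → C → D.

36 days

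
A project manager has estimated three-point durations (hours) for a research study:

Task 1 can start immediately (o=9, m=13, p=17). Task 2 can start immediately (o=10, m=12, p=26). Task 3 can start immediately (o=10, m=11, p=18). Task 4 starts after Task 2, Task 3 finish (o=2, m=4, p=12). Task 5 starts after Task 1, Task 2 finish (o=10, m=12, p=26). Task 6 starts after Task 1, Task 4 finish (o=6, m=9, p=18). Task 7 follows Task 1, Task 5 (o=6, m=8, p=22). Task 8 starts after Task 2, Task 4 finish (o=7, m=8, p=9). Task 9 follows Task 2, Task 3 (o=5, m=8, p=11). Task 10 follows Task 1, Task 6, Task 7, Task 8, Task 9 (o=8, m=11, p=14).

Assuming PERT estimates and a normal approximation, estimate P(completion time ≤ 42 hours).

te_Task 1 = (9 + 4·13 + 17)/6 = 78/6 = 13; σ²_Task 1 = ((17−9)/6)² = 1.778
te_Task 2 = (10 + 4·12 + 26)/6 = 84/6 = 14; σ²_Task 2 = ((26−10)/6)² = 7.111
te_Task 3 = (10 + 4·11 + 18)/6 = 72/6 = 12; σ²_Task 3 = ((18−10)/6)² = 1.778
te_Task 4 = (2 + 4·4 + 12)/6 = 30/6 = 5; σ²_Task 4 = ((12−2)/6)² = 2.778
te_Task 5 = (10 + 4·12 + 26)/6 = 84/6 = 14; σ²_Task 5 = ((26−10)/6)² = 7.111
te_Task 6 = (6 + 4·9 + 18)/6 = 60/6 = 10; σ²_Task 6 = ((18−6)/6)² = 4.000
te_Task 7 = (6 + 4·8 + 22)/6 = 60/6 = 10; σ²_Task 7 = ((22−6)/6)² = 7.111
te_Task 8 = (7 + 4·8 + 9)/6 = 48/6 = 8; σ²_Task 8 = ((9−7)/6)² = 0.111
te_Task 9 = (5 + 4·8 + 11)/6 = 48/6 = 8; σ²_Task 9 = ((11−5)/6)² = 1.000
te_Task 10 = (8 + 4·11 + 14)/6 = 66/6 = 11; σ²_Task 10 = ((14−8)/6)² = 1.000

Forward pass:
ES_Task 1 = 0; EF_Task 1 = 13
ES_Task 2 = 0; EF_Task 2 = 14
ES_Task 3 = 0; EF_Task 3 = 12
ES_Task 4 = max(EF_Task 2=14, EF_Task 3=12) = 14; EF_Task 4 = 14+5 = 19
ES_Task 5 = max(EF_Task 1=13, EF_Task 2=14) = 14; EF_Task 5 = 14+14 = 28
ES_Task 6 = max(EF_Task 1=13, EF_Task 4=19) = 19; EF_Task 6 = 19+10 = 29
ES_Task 7 = max(EF_Task 1=13, EF_Task 5=28) = 28; EF_Task 7 = 28+10 = 38
ES_Task 8 = max(EF_Task 2=14, EF_Task 4=19) = 19; EF_Task 8 = 19+8 = 27
ES_Task 9 = max(EF_Task 2=14, EF_Task 3=12) = 14; EF_Task 9 = 14+8 = 22
ES_Task 10 = max(EF_Task 1=13, EF_Task 6=29, EF_Task 7=38, EF_Task 8=27, EF_Task 9=22) = 38; EF_Task 10 = 38+11 = 49
Expected project duration μ = 49 hours. Critical path: Task 2 → Task 5 → Task 7 → Task 10.

Variance along critical path = 7.111 + 7.111 + 7.111 + 1.000 = 22.333; σ = √22.333 = 4.726 hours.
Z = (42 − 49) / 4.726 = -1.481
P(T ≤ 42) = Φ(-1.481) ≈ 0.069

0.069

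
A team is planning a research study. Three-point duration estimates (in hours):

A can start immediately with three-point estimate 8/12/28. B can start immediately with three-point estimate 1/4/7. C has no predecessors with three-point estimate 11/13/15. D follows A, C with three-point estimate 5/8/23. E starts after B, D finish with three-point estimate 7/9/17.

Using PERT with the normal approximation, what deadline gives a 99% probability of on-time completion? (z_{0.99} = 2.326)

te_A = (8 + 4·12 + 28)/6 = 84/6 = 14; σ²_A = ((28−8)/6)² = 11.111
te_B = (1 + 4·4 + 7)/6 = 24/6 = 4; σ²_B = ((7−1)/6)² = 1.000
te_C = (11 + 4·13 + 15)/6 = 78/6 = 13; σ²_C = ((15−11)/6)² = 0.444
te_D = (5 + 4·8 + 23)/6 = 60/6 = 10; σ²_D = ((23−5)/6)² = 9.000
te_E = (7 + 4·9 + 17)/6 = 60/6 = 10; σ²_E = ((17−7)/6)² = 2.778

Forward pass:
ES_A = 0; EF_A = 14
ES_B = 0; EF_B = 4
ES_C = 0; EF_C = 13
ES_D = max(EF_A=14, EF_C=13) = 14; EF_D = 14+10 = 24
ES_E = max(EF_B=4, EF_D=24) = 24; EF_E = 24+10 = 34
Expected project duration μ = 34 hours. Critical path: A → D → E.

Variance along critical path = 11.111 + 9.000 + 2.778 = 22.889; σ = 4.784 hours.
D = μ + z·σ = 34 + 2.326·4.784 = 45.1 hours

45.1 hours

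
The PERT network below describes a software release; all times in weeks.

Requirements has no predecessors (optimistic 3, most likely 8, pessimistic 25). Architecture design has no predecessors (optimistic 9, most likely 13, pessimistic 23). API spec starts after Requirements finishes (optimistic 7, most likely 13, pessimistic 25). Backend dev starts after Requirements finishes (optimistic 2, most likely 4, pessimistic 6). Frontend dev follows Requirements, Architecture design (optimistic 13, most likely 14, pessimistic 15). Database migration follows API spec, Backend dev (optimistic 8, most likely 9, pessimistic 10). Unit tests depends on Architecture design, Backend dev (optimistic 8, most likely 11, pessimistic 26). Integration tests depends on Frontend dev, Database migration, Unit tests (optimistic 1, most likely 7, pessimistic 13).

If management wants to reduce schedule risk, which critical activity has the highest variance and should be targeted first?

Requirements

te_Requirements = (3 + 4·8 + 25)/6 = 60/6 = 10; σ²_Requirements = ((25−3)/6)² = 13.444
te_Architecture design = (9 + 4·13 + 23)/6 = 84/6 = 14; σ²_Architecture design = ((23−9)/6)² = 5.444
te_API spec = (7 + 4·13 + 25)/6 = 84/6 = 14; σ²_API spec = ((25−7)/6)² = 9.000
te_Backend dev = (2 + 4·4 + 6)/6 = 24/6 = 4; σ²_Backend dev = ((6−2)/6)² = 0.444
te_Frontend dev = (13 + 4·14 + 15)/6 = 84/6 = 14; σ²_Frontend dev = ((15−13)/6)² = 0.111
te_Database migration = (8 + 4·9 + 10)/6 = 54/6 = 9; σ²_Database migration = ((10−8)/6)² = 0.111
te_Unit tests = (8 + 4·11 + 26)/6 = 78/6 = 13; σ²_Unit tests = ((26−8)/6)² = 9.000
te_Integration tests = (1 + 4·7 + 13)/6 = 42/6 = 7; σ²_Integration tests = ((13−1)/6)² = 4.000

Forward pass:
ES_Requirements = 0; EF_Requirements = 10
ES_Architecture design = 0; EF_Architecture design = 14
ES_API spec = 10; EF_API spec = 10+14 = 24
ES_Backend dev = 10; EF_Backend dev = 10+4 = 14
ES_Frontend dev = max(EF_Requirements=10, EF_Architecture design=14) = 14; EF_Frontend dev = 14+14 = 28
ES_Database migration = max(EF_API spec=24, EF_Backend dev=14) = 24; EF_Database migration = 24+9 = 33
ES_Unit tests = max(EF_Architecture design=14, EF_Backend dev=14) = 14; EF_Unit tests = 14+13 = 27
ES_Integration tests = max(EF_Frontend dev=28, EF_Database migration=33, EF_Unit tests=27) = 33; EF_Integration tests = 33+7 = 40
Expected project duration μ = 40 weeks. Critical path: Requirements → API spec → Database migration → Integration tests.

Variances on critical path: σ²_Requirements=13.444, σ²_API spec=9.000, σ²_Database migration=0.111, σ²_Integration tests=4.000.
Largest is σ²_Requirements = 13.444.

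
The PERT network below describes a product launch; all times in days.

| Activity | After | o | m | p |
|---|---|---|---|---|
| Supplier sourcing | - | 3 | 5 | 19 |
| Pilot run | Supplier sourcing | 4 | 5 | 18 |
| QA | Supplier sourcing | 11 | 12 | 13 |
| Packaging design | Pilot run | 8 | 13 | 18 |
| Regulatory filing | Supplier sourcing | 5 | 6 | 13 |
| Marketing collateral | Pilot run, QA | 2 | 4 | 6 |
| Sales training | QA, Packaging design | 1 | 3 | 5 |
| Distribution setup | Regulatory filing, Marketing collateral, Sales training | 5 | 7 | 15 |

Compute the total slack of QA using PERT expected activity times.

te_Supplier sourcing = (3 + 4·5 + 19)/6 = 42/6 = 7
te_Pilot run = (4 + 4·5 + 18)/6 = 42/6 = 7
te_QA = (11 + 4·12 + 13)/6 = 72/6 = 12
te_Packaging design = (8 + 4·13 + 18)/6 = 78/6 = 13
te_Regulatory filing = (5 + 4·6 + 13)/6 = 42/6 = 7
te_Marketing collateral = (2 + 4·4 + 6)/6 = 24/6 = 4
te_Sales training = (1 + 4·3 + 5)/6 = 18/6 = 3
te_Distribution setup = (5 + 4·7 + 15)/6 = 48/6 = 8

Forward pass:
ES_Supplier sourcing = 0; EF_Supplier sourcing = 7
ES_Pilot run = 7; EF_Pilot run = 7+7 = 14
ES_QA = 7; EF_QA = 7+12 = 19
ES_Packaging design = 14; EF_Packaging design = 14+13 = 27
ES_Regulatory filing = 7; EF_Regulatory filing = 7+7 = 14
ES_Marketing collateral = max(EF_Pilot run=14, EF_QA=19) = 19; EF_Marketing collateral = 19+4 = 23
ES_Sales training = max(EF_QA=19, EF_Packaging design=27) = 27; EF_Sales training = 27+3 = 30
ES_Distribution setup = max(EF_Regulatory filing=14, EF_Marketing collateral=23, EF_Sales training=30) = 30; EF_Distribution setup = 30+8 = 38
Expected project duration μ = 38 days. Critical path: Supplier sourcing → Pilot run → Packaging design → Sales training → Distribution setup.

Backward pass:
LF_Distribution setup = 38; LS_Distribution setup = 38−8 = 30
LF_Sales training = LS_Distribution setup = 30; LS_Sales training = 30−3 = 27
LF_Marketing collateral = LS_Distribution setup = 30; LS_Marketing collateral = 30−4 = 26
LF_Regulatory filing = LS_Distribution setup = 30; LS_Regulatory filing = 30−7 = 23
LF_Packaging design = LS_Sales training = 27; LS_Packaging design = 27−13 = 14
LF_QA = min(LS_Marketing collateral=26, LS_Sales training=27) = 26; LS_QA = 26−12 = 14
LF_Pilot run = min(LS_Packaging design=14, LS_Marketing collateral=26) = 14; LS_Pilot run = 14−7 = 7
LF_Supplier sourcing = min(LS_Pilot run=7, LS_QA=14, LS_Regulatory filing=23) = 7; LS_Supplier sourcing = 7−7 = 0
Slack_QA = LS_QA − ES_QA = 14 − 7 = 7

7 days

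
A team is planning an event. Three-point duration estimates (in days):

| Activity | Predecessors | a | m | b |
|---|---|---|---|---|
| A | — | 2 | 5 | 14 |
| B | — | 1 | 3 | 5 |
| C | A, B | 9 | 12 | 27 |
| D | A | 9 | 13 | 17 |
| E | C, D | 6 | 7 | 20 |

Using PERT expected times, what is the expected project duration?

29 days

te_A = (2 + 4·5 + 14)/6 = 36/6 = 6
te_B = (1 + 4·3 + 5)/6 = 18/6 = 3
te_C = (9 + 4·12 + 27)/6 = 84/6 = 14
te_D = (9 + 4·13 + 17)/6 = 78/6 = 13
te_E = (6 + 4·7 + 20)/6 = 54/6 = 9

Forward pass:
ES_A = 0; EF_A = 6
ES_B = 0; EF_B = 3
ES_C = max(EF_A=6, EF_B=3) = 6; EF_C = 6+14 = 20
ES_D = 6; EF_D = 6+13 = 19
ES_E = max(EF_C=20, EF_D=19) = 20; EF_E = 20+9 = 29
Expected project duration μ = 29 days. Critical path: A → C → E.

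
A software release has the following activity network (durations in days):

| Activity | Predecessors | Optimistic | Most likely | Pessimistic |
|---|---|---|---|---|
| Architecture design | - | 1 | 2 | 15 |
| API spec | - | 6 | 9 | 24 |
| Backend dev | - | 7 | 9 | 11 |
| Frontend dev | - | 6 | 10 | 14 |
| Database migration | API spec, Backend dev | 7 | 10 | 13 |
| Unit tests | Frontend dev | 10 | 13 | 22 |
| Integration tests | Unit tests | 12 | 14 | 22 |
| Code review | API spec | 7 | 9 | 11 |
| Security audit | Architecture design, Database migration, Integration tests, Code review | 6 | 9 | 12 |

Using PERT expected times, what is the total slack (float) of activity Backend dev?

te_Architecture design = (1 + 4·2 + 15)/6 = 24/6 = 4
te_API spec = (6 + 4·9 + 24)/6 = 66/6 = 11
te_Backend dev = (7 + 4·9 + 11)/6 = 54/6 = 9
te_Frontend dev = (6 + 4·10 + 14)/6 = 60/6 = 10
te_Database migration = (7 + 4·10 + 13)/6 = 60/6 = 10
te_Unit tests = (10 + 4·13 + 22)/6 = 84/6 = 14
te_Integration tests = (12 + 4·14 + 22)/6 = 90/6 = 15
te_Code review = (7 + 4·9 + 11)/6 = 54/6 = 9
te_Security audit = (6 + 4·9 + 12)/6 = 54/6 = 9

Forward pass:
ES_Architecture design = 0; EF_Architecture design = 4
ES_API spec = 0; EF_API spec = 11
ES_Backend dev = 0; EF_Backend dev = 9
ES_Frontend dev = 0; EF_Frontend dev = 10
ES_Database migration = max(EF_API spec=11, EF_Backend dev=9) = 11; EF_Database migration = 11+10 = 21
ES_Unit tests = 10; EF_Unit tests = 10+14 = 24
ES_Integration tests = 24; EF_Integration tests = 24+15 = 39
ES_Code review = 11; EF_Code review = 11+9 = 20
ES_Security audit = max(EF_Architecture design=4, EF_Database migration=21, EF_Integration tests=39, EF_Code review=20) = 39; EF_Security audit = 39+9 = 48
Expected project duration μ = 48 days. Critical path: Frontend dev → Unit tests → Integration tests → Security audit.

Backward pass:
LF_Security audit = 48; LS_Security audit = 48−9 = 39
LF_Code review = LS_Security audit = 39; LS_Code review = 39−9 = 30
LF_Integration tests = LS_Security audit = 39; LS_Integration tests = 39−15 = 24
LF_Unit tests = LS_Integration tests = 24; LS_Unit tests = 24−14 = 10
LF_Database migration = LS_Security audit = 39; LS_Database migration = 39−10 = 29
LF_Frontend dev = LS_Unit tests = 10; LS_Frontend dev = 10−10 = 0
LF_Backend dev = LS_Database migration = 29; LS_Backend dev = 29−9 = 20
LF_API spec = min(LS_Database migration=29, LS_Code review=30) = 29; LS_API spec = 29−11 = 18
LF_Architecture design = LS_Security audit = 39; LS_Architecture design = 39−4 = 35
Slack_Backend dev = LS_Backend dev − ES_Backend dev = 20 − 0 = 20

20 days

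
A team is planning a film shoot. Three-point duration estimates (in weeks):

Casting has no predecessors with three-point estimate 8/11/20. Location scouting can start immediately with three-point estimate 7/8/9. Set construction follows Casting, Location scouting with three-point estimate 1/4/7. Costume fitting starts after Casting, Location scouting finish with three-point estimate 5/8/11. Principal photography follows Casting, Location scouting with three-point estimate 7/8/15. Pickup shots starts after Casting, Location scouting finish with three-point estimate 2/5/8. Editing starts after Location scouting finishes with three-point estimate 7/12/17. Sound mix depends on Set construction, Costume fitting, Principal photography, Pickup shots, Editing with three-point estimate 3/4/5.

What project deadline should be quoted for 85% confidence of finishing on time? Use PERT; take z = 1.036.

te_Casting = (8 + 4·11 + 20)/6 = 72/6 = 12; σ²_Casting = ((20−8)/6)² = 4.000
te_Location scouting = (7 + 4·8 + 9)/6 = 48/6 = 8; σ²_Location scouting = ((9−7)/6)² = 0.111
te_Set construction = (1 + 4·4 + 7)/6 = 24/6 = 4; σ²_Set construction = ((7−1)/6)² = 1.000
te_Costume fitting = (5 + 4·8 + 11)/6 = 48/6 = 8; σ²_Costume fitting = ((11−5)/6)² = 1.000
te_Principal photography = (7 + 4·8 + 15)/6 = 54/6 = 9; σ²_Principal photography = ((15−7)/6)² = 1.778
te_Pickup shots = (2 + 4·5 + 8)/6 = 30/6 = 5; σ²_Pickup shots = ((8−2)/6)² = 1.000
te_Editing = (7 + 4·12 + 17)/6 = 72/6 = 12; σ²_Editing = ((17−7)/6)² = 2.778
te_Sound mix = (3 + 4·4 + 5)/6 = 24/6 = 4; σ²_Sound mix = ((5−3)/6)² = 0.111

Forward pass:
ES_Casting = 0; EF_Casting = 12
ES_Location scouting = 0; EF_Location scouting = 8
ES_Set construction = max(EF_Casting=12, EF_Location scouting=8) = 12; EF_Set construction = 12+4 = 16
ES_Costume fitting = max(EF_Casting=12, EF_Location scouting=8) = 12; EF_Costume fitting = 12+8 = 20
ES_Principal photography = max(EF_Casting=12, EF_Location scouting=8) = 12; EF_Principal photography = 12+9 = 21
ES_Pickup shots = max(EF_Casting=12, EF_Location scouting=8) = 12; EF_Pickup shots = 12+5 = 17
ES_Editing = 8; EF_Editing = 8+12 = 20
ES_Sound mix = max(EF_Set construction=16, EF_Costume fitting=20, EF_Principal photography=21, EF_Pickup shots=17, EF_Editing=20) = 21; EF_Sound mix = 21+4 = 25
Expected project duration μ = 25 weeks. Critical path: Casting → Principal photography → Sound mix.

Variance along critical path = 4.000 + 1.778 + 0.111 = 5.889; σ = 2.427 weeks.
D = μ + z·σ = 25 + 1.036·2.427 = 27.5 weeks

27.5 weeks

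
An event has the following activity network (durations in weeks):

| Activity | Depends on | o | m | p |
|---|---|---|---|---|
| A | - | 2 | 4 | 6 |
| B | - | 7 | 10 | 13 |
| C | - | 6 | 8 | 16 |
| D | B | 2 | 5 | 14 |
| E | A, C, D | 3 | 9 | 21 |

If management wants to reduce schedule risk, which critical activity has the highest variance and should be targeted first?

E

te_A = (2 + 4·4 + 6)/6 = 24/6 = 4; σ²_A = ((6−2)/6)² = 0.444
te_B = (7 + 4·10 + 13)/6 = 60/6 = 10; σ²_B = ((13−7)/6)² = 1.000
te_C = (6 + 4·8 + 16)/6 = 54/6 = 9; σ²_C = ((16−6)/6)² = 2.778
te_D = (2 + 4·5 + 14)/6 = 36/6 = 6; σ²_D = ((14−2)/6)² = 4.000
te_E = (3 + 4·9 + 21)/6 = 60/6 = 10; σ²_E = ((21−3)/6)² = 9.000

Forward pass:
ES_A = 0; EF_A = 4
ES_B = 0; EF_B = 10
ES_C = 0; EF_C = 9
ES_D = 10; EF_D = 10+6 = 16
ES_E = max(EF_A=4, EF_C=9, EF_D=16) = 16; EF_E = 16+10 = 26
Expected project duration μ = 26 weeks. Critical path: B → D → E.

Variances on critical path: σ²_B=1.000, σ²_D=4.000, σ²_E=9.000.
Largest is σ²_E = 9.000.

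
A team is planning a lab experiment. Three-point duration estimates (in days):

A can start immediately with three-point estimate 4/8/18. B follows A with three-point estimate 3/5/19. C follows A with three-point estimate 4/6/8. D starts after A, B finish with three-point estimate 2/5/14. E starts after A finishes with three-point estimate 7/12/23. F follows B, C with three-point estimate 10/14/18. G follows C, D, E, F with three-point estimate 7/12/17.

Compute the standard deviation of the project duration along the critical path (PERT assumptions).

te_A = (4 + 4·8 + 18)/6 = 54/6 = 9; σ²_A = ((18−4)/6)² = 5.444
te_B = (3 + 4·5 + 19)/6 = 42/6 = 7; σ²_B = ((19−3)/6)² = 7.111
te_C = (4 + 4·6 + 8)/6 = 36/6 = 6; σ²_C = ((8−4)/6)² = 0.444
te_D = (2 + 4·5 + 14)/6 = 36/6 = 6; σ²_D = ((14−2)/6)² = 4.000
te_E = (7 + 4·12 + 23)/6 = 78/6 = 13; σ²_E = ((23−7)/6)² = 7.111
te_F = (10 + 4·14 + 18)/6 = 84/6 = 14; σ²_F = ((18−10)/6)² = 1.778
te_G = (7 + 4·12 + 17)/6 = 72/6 = 12; σ²_G = ((17−7)/6)² = 2.778

Forward pass:
ES_A = 0; EF_A = 9
ES_B = 9; EF_B = 9+7 = 16
ES_C = 9; EF_C = 9+6 = 15
ES_D = max(EF_A=9, EF_B=16) = 16; EF_D = 16+6 = 22
ES_E = 9; EF_E = 9+13 = 22
ES_F = max(EF_B=16, EF_C=15) = 16; EF_F = 16+14 = 30
ES_G = max(EF_C=15, EF_D=22, EF_E=22, EF_F=30) = 30; EF_G = 30+12 = 42
Expected project duration μ = 42 days. Critical path: A → B → F → G.

Variance along critical path = 5.444 + 7.111 + 1.778 + 2.778 = 17.111
σ = √17.111 = 4.137 days

4.14 days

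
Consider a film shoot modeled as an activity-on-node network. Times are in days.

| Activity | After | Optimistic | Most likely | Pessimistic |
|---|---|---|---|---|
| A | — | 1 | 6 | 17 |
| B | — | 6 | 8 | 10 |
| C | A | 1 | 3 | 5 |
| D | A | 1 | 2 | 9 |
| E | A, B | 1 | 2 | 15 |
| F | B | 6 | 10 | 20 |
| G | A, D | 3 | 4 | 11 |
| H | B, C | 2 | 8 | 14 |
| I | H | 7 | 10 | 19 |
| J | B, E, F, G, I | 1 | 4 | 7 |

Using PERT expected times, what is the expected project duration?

te_A = (1 + 4·6 + 17)/6 = 42/6 = 7
te_B = (6 + 4·8 + 10)/6 = 48/6 = 8
te_C = (1 + 4·3 + 5)/6 = 18/6 = 3
te_D = (1 + 4·2 + 9)/6 = 18/6 = 3
te_E = (1 + 4·2 + 15)/6 = 24/6 = 4
te_F = (6 + 4·10 + 20)/6 = 66/6 = 11
te_G = (3 + 4·4 + 11)/6 = 30/6 = 5
te_H = (2 + 4·8 + 14)/6 = 48/6 = 8
te_I = (7 + 4·10 + 19)/6 = 66/6 = 11
te_J = (1 + 4·4 + 7)/6 = 24/6 = 4

Forward pass:
ES_A = 0; EF_A = 7
ES_B = 0; EF_B = 8
ES_C = 7; EF_C = 7+3 = 10
ES_D = 7; EF_D = 7+3 = 10
ES_E = max(EF_A=7, EF_B=8) = 8; EF_E = 8+4 = 12
ES_F = 8; EF_F = 8+11 = 19
ES_G = max(EF_A=7, EF_D=10) = 10; EF_G = 10+5 = 15
ES_H = max(EF_B=8, EF_C=10) = 10; EF_H = 10+8 = 18
ES_I = 18; EF_I = 18+11 = 29
ES_J = max(EF_B=8, EF_E=12, EF_F=19, EF_G=15, EF_I=29) = 29; EF_J = 29+4 = 33
Expected project duration μ = 33 days. Critical path: A → C → H → I → J.

33 days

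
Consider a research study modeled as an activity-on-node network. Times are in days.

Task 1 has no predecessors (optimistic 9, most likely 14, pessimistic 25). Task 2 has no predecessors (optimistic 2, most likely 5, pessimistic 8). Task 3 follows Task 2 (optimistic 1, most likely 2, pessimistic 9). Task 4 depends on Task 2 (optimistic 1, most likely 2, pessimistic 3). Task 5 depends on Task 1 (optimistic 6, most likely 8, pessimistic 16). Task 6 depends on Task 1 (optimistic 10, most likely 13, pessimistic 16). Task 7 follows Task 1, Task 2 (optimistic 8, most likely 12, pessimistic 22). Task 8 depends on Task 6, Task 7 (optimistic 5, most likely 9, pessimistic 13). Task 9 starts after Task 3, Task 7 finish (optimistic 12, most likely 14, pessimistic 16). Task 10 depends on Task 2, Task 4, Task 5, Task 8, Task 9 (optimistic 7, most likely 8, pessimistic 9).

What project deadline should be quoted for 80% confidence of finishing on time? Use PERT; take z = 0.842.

53.0 days

te_Task 1 = (9 + 4·14 + 25)/6 = 90/6 = 15; σ²_Task 1 = ((25−9)/6)² = 7.111
te_Task 2 = (2 + 4·5 + 8)/6 = 30/6 = 5; σ²_Task 2 = ((8−2)/6)² = 1.000
te_Task 3 = (1 + 4·2 + 9)/6 = 18/6 = 3; σ²_Task 3 = ((9−1)/6)² = 1.778
te_Task 4 = (1 + 4·2 + 3)/6 = 12/6 = 2; σ²_Task 4 = ((3−1)/6)² = 0.111
te_Task 5 = (6 + 4·8 + 16)/6 = 54/6 = 9; σ²_Task 5 = ((16−6)/6)² = 2.778
te_Task 6 = (10 + 4·13 + 16)/6 = 78/6 = 13; σ²_Task 6 = ((16−10)/6)² = 1.000
te_Task 7 = (8 + 4·12 + 22)/6 = 78/6 = 13; σ²_Task 7 = ((22−8)/6)² = 5.444
te_Task 8 = (5 + 4·9 + 13)/6 = 54/6 = 9; σ²_Task 8 = ((13−5)/6)² = 1.778
te_Task 9 = (12 + 4·14 + 16)/6 = 84/6 = 14; σ²_Task 9 = ((16−12)/6)² = 0.444
te_Task 10 = (7 + 4·8 + 9)/6 = 48/6 = 8; σ²_Task 10 = ((9−7)/6)² = 0.111

Forward pass:
ES_Task 1 = 0; EF_Task 1 = 15
ES_Task 2 = 0; EF_Task 2 = 5
ES_Task 3 = 5; EF_Task 3 = 5+3 = 8
ES_Task 4 = 5; EF_Task 4 = 5+2 = 7
ES_Task 5 = 15; EF_Task 5 = 15+9 = 24
ES_Task 6 = 15; EF_Task 6 = 15+13 = 28
ES_Task 7 = max(EF_Task 1=15, EF_Task 2=5) = 15; EF_Task 7 = 15+13 = 28
ES_Task 8 = max(EF_Task 6=28, EF_Task 7=28) = 28; EF_Task 8 = 28+9 = 37
ES_Task 9 = max(EF_Task 3=8, EF_Task 7=28) = 28; EF_Task 9 = 28+14 = 42
ES_Task 10 = max(EF_Task 2=5, EF_Task 4=7, EF_Task 5=24, EF_Task 8=37, EF_Task 9=42) = 42; EF_Task 10 = 42+8 = 50
Expected project duration μ = 50 days. Critical path: Task 1 → Task 7 → Task 9 → Task 10.

Variance along critical path = 7.111 + 5.444 + 0.444 + 0.111 = 13.111; σ = 3.621 days.
D = μ + z·σ = 50 + 0.842·3.621 = 53.0 days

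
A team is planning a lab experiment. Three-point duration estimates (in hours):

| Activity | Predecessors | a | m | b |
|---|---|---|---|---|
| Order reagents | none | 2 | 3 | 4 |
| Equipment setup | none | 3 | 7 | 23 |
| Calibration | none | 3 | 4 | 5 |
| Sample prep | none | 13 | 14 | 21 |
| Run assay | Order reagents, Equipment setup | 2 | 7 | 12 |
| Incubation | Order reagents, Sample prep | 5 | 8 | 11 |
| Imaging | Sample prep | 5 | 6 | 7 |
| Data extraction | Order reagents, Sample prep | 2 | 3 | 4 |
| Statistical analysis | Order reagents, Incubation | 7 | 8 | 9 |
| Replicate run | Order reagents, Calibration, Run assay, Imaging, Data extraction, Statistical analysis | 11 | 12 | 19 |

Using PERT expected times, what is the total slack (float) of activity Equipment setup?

15 hours

te_Order reagents = (2 + 4·3 + 4)/6 = 18/6 = 3
te_Equipment setup = (3 + 4·7 + 23)/6 = 54/6 = 9
te_Calibration = (3 + 4·4 + 5)/6 = 24/6 = 4
te_Sample prep = (13 + 4·14 + 21)/6 = 90/6 = 15
te_Run assay = (2 + 4·7 + 12)/6 = 42/6 = 7
te_Incubation = (5 + 4·8 + 11)/6 = 48/6 = 8
te_Imaging = (5 + 4·6 + 7)/6 = 36/6 = 6
te_Data extraction = (2 + 4·3 + 4)/6 = 18/6 = 3
te_Statistical analysis = (7 + 4·8 + 9)/6 = 48/6 = 8
te_Replicate run = (11 + 4·12 + 19)/6 = 78/6 = 13

Forward pass:
ES_Order reagents = 0; EF_Order reagents = 3
ES_Equipment setup = 0; EF_Equipment setup = 9
ES_Calibration = 0; EF_Calibration = 4
ES_Sample prep = 0; EF_Sample prep = 15
ES_Run assay = max(EF_Order reagents=3, EF_Equipment setup=9) = 9; EF_Run assay = 9+7 = 16
ES_Incubation = max(EF_Order reagents=3, EF_Sample prep=15) = 15; EF_Incubation = 15+8 = 23
ES_Imaging = 15; EF_Imaging = 15+6 = 21
ES_Data extraction = max(EF_Order reagents=3, EF_Sample prep=15) = 15; EF_Data extraction = 15+3 = 18
ES_Statistical analysis = max(EF_Order reagents=3, EF_Incubation=23) = 23; EF_Statistical analysis = 23+8 = 31
ES_Replicate run = max(EF_Order reagents=3, EF_Calibration=4, EF_Run assay=16, EF_Imaging=21, EF_Data extraction=18, EF_Statistical analysis=31) = 31; EF_Replicate run = 31+13 = 44
Expected project duration μ = 44 hours. Critical path: Sample prep → Incubation → Statistical analysis → Replicate run.

Backward pass:
LF_Replicate run = 44; LS_Replicate run = 44−13 = 31
LF_Statistical analysis = LS_Replicate run = 31; LS_Statistical analysis = 31−8 = 23
LF_Data extraction = LS_Replicate run = 31; LS_Data extraction = 31−3 = 28
LF_Imaging = LS_Replicate run = 31; LS_Imaging = 31−6 = 25
LF_Incubation = LS_Statistical analysis = 23; LS_Incubation = 23−8 = 15
LF_Run assay = LS_Replicate run = 31; LS_Run assay = 31−7 = 24
LF_Sample prep = min(LS_Incubation=15, LS_Imaging=25, LS_Data extraction=28) = 15; LS_Sample prep = 15−15 = 0
LF_Calibration = LS_Replicate run = 31; LS_Calibration = 31−4 = 27
LF_Equipment setup = LS_Run assay = 24; LS_Equipment setup = 24−9 = 15
LF_Order reagents = min(LS_Run assay=24, LS_Incubation=15, LS_Data extraction=28, LS_Statistical analysis=23, LS_Replicate run=31) = 15; LS_Order reagents = 15−3 = 12
Slack_Equipment setup = LS_Equipment setup − ES_Equipment setup = 15 − 0 = 15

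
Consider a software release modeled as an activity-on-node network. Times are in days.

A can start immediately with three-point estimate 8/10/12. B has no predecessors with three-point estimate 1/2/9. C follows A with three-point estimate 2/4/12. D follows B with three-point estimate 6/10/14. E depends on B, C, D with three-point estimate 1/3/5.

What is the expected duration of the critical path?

18 days

te_A = (8 + 4·10 + 12)/6 = 60/6 = 10
te_B = (1 + 4·2 + 9)/6 = 18/6 = 3
te_C = (2 + 4·4 + 12)/6 = 30/6 = 5
te_D = (6 + 4·10 + 14)/6 = 60/6 = 10
te_E = (1 + 4·3 + 5)/6 = 18/6 = 3

Forward pass:
ES_A = 0; EF_A = 10
ES_B = 0; EF_B = 3
ES_C = 10; EF_C = 10+5 = 15
ES_D = 3; EF_D = 3+10 = 13
ES_E = max(EF_B=3, EF_C=15, EF_D=13) = 15; EF_E = 15+3 = 18
Expected project duration μ = 18 days. Critical path: A → C → E.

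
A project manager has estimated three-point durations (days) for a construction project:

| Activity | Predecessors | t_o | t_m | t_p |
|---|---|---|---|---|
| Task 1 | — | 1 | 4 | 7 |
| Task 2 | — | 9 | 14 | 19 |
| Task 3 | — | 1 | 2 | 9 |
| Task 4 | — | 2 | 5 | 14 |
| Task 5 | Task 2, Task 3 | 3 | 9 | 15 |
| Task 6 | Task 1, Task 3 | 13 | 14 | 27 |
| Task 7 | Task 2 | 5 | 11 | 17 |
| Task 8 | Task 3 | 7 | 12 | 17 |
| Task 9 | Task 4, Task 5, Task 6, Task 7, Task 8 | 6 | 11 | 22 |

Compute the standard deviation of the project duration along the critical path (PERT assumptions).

te_Task 1 = (1 + 4·4 + 7)/6 = 24/6 = 4; σ²_Task 1 = ((7−1)/6)² = 1.000
te_Task 2 = (9 + 4·14 + 19)/6 = 84/6 = 14; σ²_Task 2 = ((19−9)/6)² = 2.778
te_Task 3 = (1 + 4·2 + 9)/6 = 18/6 = 3; σ²_Task 3 = ((9−1)/6)² = 1.778
te_Task 4 = (2 + 4·5 + 14)/6 = 36/6 = 6; σ²_Task 4 = ((14−2)/6)² = 4.000
te_Task 5 = (3 + 4·9 + 15)/6 = 54/6 = 9; σ²_Task 5 = ((15−3)/6)² = 4.000
te_Task 6 = (13 + 4·14 + 27)/6 = 96/6 = 16; σ²_Task 6 = ((27−13)/6)² = 5.444
te_Task 7 = (5 + 4·11 + 17)/6 = 66/6 = 11; σ²_Task 7 = ((17−5)/6)² = 4.000
te_Task 8 = (7 + 4·12 + 17)/6 = 72/6 = 12; σ²_Task 8 = ((17−7)/6)² = 2.778
te_Task 9 = (6 + 4·11 + 22)/6 = 72/6 = 12; σ²_Task 9 = ((22−6)/6)² = 7.111

Forward pass:
ES_Task 1 = 0; EF_Task 1 = 4
ES_Task 2 = 0; EF_Task 2 = 14
ES_Task 3 = 0; EF_Task 3 = 3
ES_Task 4 = 0; EF_Task 4 = 6
ES_Task 5 = max(EF_Task 2=14, EF_Task 3=3) = 14; EF_Task 5 = 14+9 = 23
ES_Task 6 = max(EF_Task 1=4, EF_Task 3=3) = 4; EF_Task 6 = 4+16 = 20
ES_Task 7 = 14; EF_Task 7 = 14+11 = 25
ES_Task 8 = 3; EF_Task 8 = 3+12 = 15
ES_Task 9 = max(EF_Task 4=6, EF_Task 5=23, EF_Task 6=20, EF_Task 7=25, EF_Task 8=15) = 25; EF_Task 9 = 25+12 = 37
Expected project duration μ = 37 days. Critical path: Task 2 → Task 7 → Task 9.

Variance along critical path = 2.778 + 4.000 + 7.111 = 13.889
σ = √13.889 = 3.727 days

3.73 days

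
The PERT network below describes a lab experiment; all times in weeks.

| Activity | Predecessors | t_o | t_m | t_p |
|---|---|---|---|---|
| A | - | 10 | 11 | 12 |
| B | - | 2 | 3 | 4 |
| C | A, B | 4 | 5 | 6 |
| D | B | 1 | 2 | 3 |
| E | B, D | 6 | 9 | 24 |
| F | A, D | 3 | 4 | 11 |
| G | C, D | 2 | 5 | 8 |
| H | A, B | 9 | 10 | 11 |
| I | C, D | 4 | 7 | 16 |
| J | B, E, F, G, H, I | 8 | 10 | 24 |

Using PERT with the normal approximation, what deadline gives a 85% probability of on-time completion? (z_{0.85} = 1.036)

te_A = (10 + 4·11 + 12)/6 = 66/6 = 11; σ²_A = ((12−10)/6)² = 0.111
te_B = (2 + 4·3 + 4)/6 = 18/6 = 3; σ²_B = ((4−2)/6)² = 0.111
te_C = (4 + 4·5 + 6)/6 = 30/6 = 5; σ²_C = ((6−4)/6)² = 0.111
te_D = (1 + 4·2 + 3)/6 = 12/6 = 2; σ²_D = ((3−1)/6)² = 0.111
te_E = (6 + 4·9 + 24)/6 = 66/6 = 11; σ²_E = ((24−6)/6)² = 9.000
te_F = (3 + 4·4 + 11)/6 = 30/6 = 5; σ²_F = ((11−3)/6)² = 1.778
te_G = (2 + 4·5 + 8)/6 = 30/6 = 5; σ²_G = ((8−2)/6)² = 1.000
te_H = (9 + 4·10 + 11)/6 = 60/6 = 10; σ²_H = ((11−9)/6)² = 0.111
te_I = (4 + 4·7 + 16)/6 = 48/6 = 8; σ²_I = ((16−4)/6)² = 4.000
te_J = (8 + 4·10 + 24)/6 = 72/6 = 12; σ²_J = ((24−8)/6)² = 7.111

Forward pass:
ES_A = 0; EF_A = 11
ES_B = 0; EF_B = 3
ES_C = max(EF_A=11, EF_B=3) = 11; EF_C = 11+5 = 16
ES_D = 3; EF_D = 3+2 = 5
ES_E = max(EF_B=3, EF_D=5) = 5; EF_E = 5+11 = 16
ES_F = max(EF_A=11, EF_D=5) = 11; EF_F = 11+5 = 16
ES_G = max(EF_C=16, EF_D=5) = 16; EF_G = 16+5 = 21
ES_H = max(EF_A=11, EF_B=3) = 11; EF_H = 11+10 = 21
ES_I = max(EF_C=16, EF_D=5) = 16; EF_I = 16+8 = 24
ES_J = max(EF_B=3, EF_E=16, EF_F=16, EF_G=21, EF_H=21, EF_I=24) = 24; EF_J = 24+12 = 36
Expected project duration μ = 36 weeks. Critical path: A → C → I → J.

Variance along critical path = 0.111 + 0.111 + 4.000 + 7.111 = 11.333; σ = 3.367 weeks.
D = μ + z·σ = 36 + 1.036·3.367 = 39.5 weeks

39.5 weeks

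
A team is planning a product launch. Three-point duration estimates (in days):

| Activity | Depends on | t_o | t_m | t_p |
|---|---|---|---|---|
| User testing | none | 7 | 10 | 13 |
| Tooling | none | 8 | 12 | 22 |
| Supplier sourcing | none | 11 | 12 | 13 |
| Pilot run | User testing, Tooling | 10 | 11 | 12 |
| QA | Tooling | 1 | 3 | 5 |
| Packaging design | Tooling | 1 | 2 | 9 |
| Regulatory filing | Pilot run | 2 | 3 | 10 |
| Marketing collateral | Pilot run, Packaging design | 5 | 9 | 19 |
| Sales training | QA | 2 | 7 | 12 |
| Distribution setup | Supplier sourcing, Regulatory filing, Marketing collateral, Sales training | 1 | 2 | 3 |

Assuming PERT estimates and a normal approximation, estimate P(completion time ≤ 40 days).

te_User testing = (7 + 4·10 + 13)/6 = 60/6 = 10; σ²_User testing = ((13−7)/6)² = 1.000
te_Tooling = (8 + 4·12 + 22)/6 = 78/6 = 13; σ²_Tooling = ((22−8)/6)² = 5.444
te_Supplier sourcing = (11 + 4·12 + 13)/6 = 72/6 = 12; σ²_Supplier sourcing = ((13−11)/6)² = 0.111
te_Pilot run = (10 + 4·11 + 12)/6 = 66/6 = 11; σ²_Pilot run = ((12−10)/6)² = 0.111
te_QA = (1 + 4·3 + 5)/6 = 18/6 = 3; σ²_QA = ((5−1)/6)² = 0.444
te_Packaging design = (1 + 4·2 + 9)/6 = 18/6 = 3; σ²_Packaging design = ((9−1)/6)² = 1.778
te_Regulatory filing = (2 + 4·3 + 10)/6 = 24/6 = 4; σ²_Regulatory filing = ((10−2)/6)² = 1.778
te_Marketing collateral = (5 + 4·9 + 19)/6 = 60/6 = 10; σ²_Marketing collateral = ((19−5)/6)² = 5.444
te_Sales training = (2 + 4·7 + 12)/6 = 42/6 = 7; σ²_Sales training = ((12−2)/6)² = 2.778
te_Distribution setup = (1 + 4·2 + 3)/6 = 12/6 = 2; σ²_Distribution setup = ((3−1)/6)² = 0.111

Forward pass:
ES_User testing = 0; EF_User testing = 10
ES_Tooling = 0; EF_Tooling = 13
ES_Supplier sourcing = 0; EF_Supplier sourcing = 12
ES_Pilot run = max(EF_User testing=10, EF_Tooling=13) = 13; EF_Pilot run = 13+11 = 24
ES_QA = 13; EF_QA = 13+3 = 16
ES_Packaging design = 13; EF_Packaging design = 13+3 = 16
ES_Regulatory filing = 24; EF_Regulatory filing = 24+4 = 28
ES_Marketing collateral = max(EF_Pilot run=24, EF_Packaging design=16) = 24; EF_Marketing collateral = 24+10 = 34
ES_Sales training = 16; EF_Sales training = 16+7 = 23
ES_Distribution setup = max(EF_Supplier sourcing=12, EF_Regulatory filing=28, EF_Marketing collateral=34, EF_Sales training=23) = 34; EF_Distribution setup = 34+2 = 36
Expected project duration μ = 36 days. Critical path: Tooling → Pilot run → Marketing collateral → Distribution setup.

Variance along critical path = 5.444 + 0.111 + 5.444 + 0.111 = 11.111; σ = √11.111 = 3.333 days.
Z = (40 − 36) / 3.333 = 1.200
P(T ≤ 40) = Φ(1.200) ≈ 0.885

0.885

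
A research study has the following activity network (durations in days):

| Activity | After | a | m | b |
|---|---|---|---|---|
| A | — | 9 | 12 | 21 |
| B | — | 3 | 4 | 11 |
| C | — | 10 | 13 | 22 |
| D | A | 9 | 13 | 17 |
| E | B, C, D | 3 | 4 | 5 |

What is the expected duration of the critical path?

te_A = (9 + 4·12 + 21)/6 = 78/6 = 13
te_B = (3 + 4·4 + 11)/6 = 30/6 = 5
te_C = (10 + 4·13 + 22)/6 = 84/6 = 14
te_D = (9 + 4·13 + 17)/6 = 78/6 = 13
te_E = (3 + 4·4 + 5)/6 = 24/6 = 4

Forward pass:
ES_A = 0; EF_A = 13
ES_B = 0; EF_B = 5
ES_C = 0; EF_C = 14
ES_D = 13; EF_D = 13+13 = 26
ES_E = max(EF_B=5, EF_C=14, EF_D=26) = 26; EF_E = 26+4 = 30
Expected project duration μ = 30 days. Critical path: A → D → E.

30 days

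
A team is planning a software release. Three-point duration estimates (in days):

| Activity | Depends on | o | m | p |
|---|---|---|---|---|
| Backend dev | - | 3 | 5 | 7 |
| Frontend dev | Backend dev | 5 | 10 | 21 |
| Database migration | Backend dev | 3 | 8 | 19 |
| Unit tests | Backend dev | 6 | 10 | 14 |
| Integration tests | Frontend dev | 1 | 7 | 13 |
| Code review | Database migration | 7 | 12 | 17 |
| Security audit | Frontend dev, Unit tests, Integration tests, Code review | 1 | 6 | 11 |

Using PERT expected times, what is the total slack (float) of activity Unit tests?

11 days

te_Backend dev = (3 + 4·5 + 7)/6 = 30/6 = 5
te_Frontend dev = (5 + 4·10 + 21)/6 = 66/6 = 11
te_Database migration = (3 + 4·8 + 19)/6 = 54/6 = 9
te_Unit tests = (6 + 4·10 + 14)/6 = 60/6 = 10
te_Integration tests = (1 + 4·7 + 13)/6 = 42/6 = 7
te_Code review = (7 + 4·12 + 17)/6 = 72/6 = 12
te_Security audit = (1 + 4·6 + 11)/6 = 36/6 = 6

Forward pass:
ES_Backend dev = 0; EF_Backend dev = 5
ES_Frontend dev = 5; EF_Frontend dev = 5+11 = 16
ES_Database migration = 5; EF_Database migration = 5+9 = 14
ES_Unit tests = 5; EF_Unit tests = 5+10 = 15
ES_Integration tests = 16; EF_Integration tests = 16+7 = 23
ES_Code review = 14; EF_Code review = 14+12 = 26
ES_Security audit = max(EF_Frontend dev=16, EF_Unit tests=15, EF_Integration tests=23, EF_Code review=26) = 26; EF_Security audit = 26+6 = 32
Expected project duration μ = 32 days. Critical path: Backend dev → Database migration → Code review → Security audit.

Backward pass:
LF_Security audit = 32; LS_Security audit = 32−6 = 26
LF_Code review = LS_Security audit = 26; LS_Code review = 26−12 = 14
LF_Integration tests = LS_Security audit = 26; LS_Integration tests = 26−7 = 19
LF_Unit tests = LS_Security audit = 26; LS_Unit tests = 26−10 = 16
LF_Database migration = LS_Code review = 14; LS_Database migration = 14−9 = 5
LF_Frontend dev = min(LS_Integration tests=19, LS_Security audit=26) = 19; LS_Frontend dev = 19−11 = 8
LF_Backend dev = min(LS_Frontend dev=8, LS_Database migration=5, LS_Unit tests=16) = 5; LS_Backend dev = 5−5 = 0
Slack_Unit tests = LS_Unit tests − ES_Unit tests = 16 − 5 = 11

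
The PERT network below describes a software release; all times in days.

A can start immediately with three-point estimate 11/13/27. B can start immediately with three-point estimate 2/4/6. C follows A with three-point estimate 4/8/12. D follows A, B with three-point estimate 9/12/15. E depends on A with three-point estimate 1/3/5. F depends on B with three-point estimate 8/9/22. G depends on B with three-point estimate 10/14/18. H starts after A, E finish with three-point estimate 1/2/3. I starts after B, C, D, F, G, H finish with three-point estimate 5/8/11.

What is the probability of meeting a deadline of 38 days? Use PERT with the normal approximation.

te_A = (11 + 4·13 + 27)/6 = 90/6 = 15; σ²_A = ((27−11)/6)² = 7.111
te_B = (2 + 4·4 + 6)/6 = 24/6 = 4; σ²_B = ((6−2)/6)² = 0.444
te_C = (4 + 4·8 + 12)/6 = 48/6 = 8; σ²_C = ((12−4)/6)² = 1.778
te_D = (9 + 4·12 + 15)/6 = 72/6 = 12; σ²_D = ((15−9)/6)² = 1.000
te_E = (1 + 4·3 + 5)/6 = 18/6 = 3; σ²_E = ((5−1)/6)² = 0.444
te_F = (8 + 4·9 + 22)/6 = 66/6 = 11; σ²_F = ((22−8)/6)² = 5.444
te_G = (10 + 4·14 + 18)/6 = 84/6 = 14; σ²_G = ((18−10)/6)² = 1.778
te_H = (1 + 4·2 + 3)/6 = 12/6 = 2; σ²_H = ((3−1)/6)² = 0.111
te_I = (5 + 4·8 + 11)/6 = 48/6 = 8; σ²_I = ((11−5)/6)² = 1.000

Forward pass:
ES_A = 0; EF_A = 15
ES_B = 0; EF_B = 4
ES_C = 15; EF_C = 15+8 = 23
ES_D = max(EF_A=15, EF_B=4) = 15; EF_D = 15+12 = 27
ES_E = 15; EF_E = 15+3 = 18
ES_F = 4; EF_F = 4+11 = 15
ES_G = 4; EF_G = 4+14 = 18
ES_H = max(EF_A=15, EF_E=18) = 18; EF_H = 18+2 = 20
ES_I = max(EF_B=4, EF_C=23, EF_D=27, EF_F=15, EF_G=18, EF_H=20) = 27; EF_I = 27+8 = 35
Expected project duration μ = 35 days. Critical path: A → D → I.

Variance along critical path = 7.111 + 1.000 + 1.000 = 9.111; σ = √9.111 = 3.018 days.
Z = (38 − 35) / 3.018 = 0.994
P(T ≤ 38) = Φ(0.994) ≈ 0.840

0.840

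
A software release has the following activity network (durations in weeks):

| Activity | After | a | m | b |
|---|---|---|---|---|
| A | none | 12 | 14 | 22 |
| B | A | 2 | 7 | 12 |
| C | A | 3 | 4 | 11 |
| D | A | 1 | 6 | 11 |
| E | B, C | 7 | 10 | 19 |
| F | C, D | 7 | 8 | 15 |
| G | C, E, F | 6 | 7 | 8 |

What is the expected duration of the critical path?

40 weeks

te_A = (12 + 4·14 + 22)/6 = 90/6 = 15
te_B = (2 + 4·7 + 12)/6 = 42/6 = 7
te_C = (3 + 4·4 + 11)/6 = 30/6 = 5
te_D = (1 + 4·6 + 11)/6 = 36/6 = 6
te_E = (7 + 4·10 + 19)/6 = 66/6 = 11
te_F = (7 + 4·8 + 15)/6 = 54/6 = 9
te_G = (6 + 4·7 + 8)/6 = 42/6 = 7

Forward pass:
ES_A = 0; EF_A = 15
ES_B = 15; EF_B = 15+7 = 22
ES_C = 15; EF_C = 15+5 = 20
ES_D = 15; EF_D = 15+6 = 21
ES_E = max(EF_B=22, EF_C=20) = 22; EF_E = 22+11 = 33
ES_F = max(EF_C=20, EF_D=21) = 21; EF_F = 21+9 = 30
ES_G = max(EF_C=20, EF_E=33, EF_F=30) = 33; EF_G = 33+7 = 40
Expected project duration μ = 40 weeks. Critical path: A → B → E → G.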